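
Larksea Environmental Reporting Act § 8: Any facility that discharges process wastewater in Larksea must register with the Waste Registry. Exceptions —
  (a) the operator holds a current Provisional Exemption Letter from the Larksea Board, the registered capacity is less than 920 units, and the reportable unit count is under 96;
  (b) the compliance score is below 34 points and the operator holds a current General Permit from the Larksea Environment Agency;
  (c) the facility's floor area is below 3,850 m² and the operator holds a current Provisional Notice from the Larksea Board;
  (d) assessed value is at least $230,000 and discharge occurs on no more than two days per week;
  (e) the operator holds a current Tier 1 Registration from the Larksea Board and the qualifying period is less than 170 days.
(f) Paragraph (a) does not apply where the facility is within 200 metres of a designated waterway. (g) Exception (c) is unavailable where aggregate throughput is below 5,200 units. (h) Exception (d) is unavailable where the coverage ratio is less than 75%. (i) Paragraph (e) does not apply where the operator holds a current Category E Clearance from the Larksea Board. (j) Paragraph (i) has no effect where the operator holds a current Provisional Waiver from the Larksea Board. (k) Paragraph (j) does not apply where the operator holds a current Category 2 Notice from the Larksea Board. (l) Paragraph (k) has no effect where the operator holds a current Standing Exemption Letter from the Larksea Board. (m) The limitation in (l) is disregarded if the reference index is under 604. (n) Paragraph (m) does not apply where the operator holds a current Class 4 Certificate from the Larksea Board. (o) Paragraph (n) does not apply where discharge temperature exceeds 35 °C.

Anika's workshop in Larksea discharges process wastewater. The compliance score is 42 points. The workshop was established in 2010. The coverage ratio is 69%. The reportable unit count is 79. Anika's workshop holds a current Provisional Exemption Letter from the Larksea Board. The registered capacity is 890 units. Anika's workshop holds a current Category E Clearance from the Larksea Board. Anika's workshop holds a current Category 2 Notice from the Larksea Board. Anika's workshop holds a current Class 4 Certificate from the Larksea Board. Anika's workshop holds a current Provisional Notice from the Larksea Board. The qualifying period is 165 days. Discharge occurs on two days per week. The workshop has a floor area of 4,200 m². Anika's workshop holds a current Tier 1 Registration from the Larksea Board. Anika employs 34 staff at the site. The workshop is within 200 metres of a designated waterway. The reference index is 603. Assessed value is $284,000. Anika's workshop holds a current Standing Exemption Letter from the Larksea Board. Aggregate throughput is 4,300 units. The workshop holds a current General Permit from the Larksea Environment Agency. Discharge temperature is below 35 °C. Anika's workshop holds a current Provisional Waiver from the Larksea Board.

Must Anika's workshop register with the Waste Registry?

Exception (a)'s conditions are all satisfied: a current Provisional Exemption Letter is held; the registered capacity is 890 units, less than the 920 units limit; the reportable unit count is 79, under the 96 limit. But applying paragraph (f): (f) applies — the workshop is within 200 m of a designated waterway. (a) is therefore removed.
Exception (b) fails — the compliance score is 42 points, not below 34 points.
Exception (c) does not apply: the facility's floor area is 4,200 m², not below 3,850 m².
Exception (d)'s conditions are all satisfied: assessed value is $284,000, meeting the $230,000 threshold; discharge occurs on no more than two days per week. However, paragraph (h) must be considered: (h) operates — the coverage ratio is 69%, less than the 75% limit. Exception (d) does not apply.
Exception (e): a current Tier 1 Registration is held; the qualifying period is 165 days, less than the 170 days limit — every condition holds. Applying paragraphs (i)–(o): (i) is triggered (a current Category E Clearance is held), but is set aside by (j): (j) is triggered — a current Provisional Waiver is held. (k) would limit (j) — a current Category 2 Notice is held — but (l) sets (k) aside: (l) is engaged — a current Standing Exemption Letter is held. (m) applies (the reference index is 603, under the 604 limit), but is overridden by (n): (n) applies — a current Class 4 Certificate is held. (o) is inapplicable (discharge temperature is below 35 °C), so (n) stands. So (e) applies.

No — exception (e) applies; Anika's workshop is not required to register with the Waste Registry.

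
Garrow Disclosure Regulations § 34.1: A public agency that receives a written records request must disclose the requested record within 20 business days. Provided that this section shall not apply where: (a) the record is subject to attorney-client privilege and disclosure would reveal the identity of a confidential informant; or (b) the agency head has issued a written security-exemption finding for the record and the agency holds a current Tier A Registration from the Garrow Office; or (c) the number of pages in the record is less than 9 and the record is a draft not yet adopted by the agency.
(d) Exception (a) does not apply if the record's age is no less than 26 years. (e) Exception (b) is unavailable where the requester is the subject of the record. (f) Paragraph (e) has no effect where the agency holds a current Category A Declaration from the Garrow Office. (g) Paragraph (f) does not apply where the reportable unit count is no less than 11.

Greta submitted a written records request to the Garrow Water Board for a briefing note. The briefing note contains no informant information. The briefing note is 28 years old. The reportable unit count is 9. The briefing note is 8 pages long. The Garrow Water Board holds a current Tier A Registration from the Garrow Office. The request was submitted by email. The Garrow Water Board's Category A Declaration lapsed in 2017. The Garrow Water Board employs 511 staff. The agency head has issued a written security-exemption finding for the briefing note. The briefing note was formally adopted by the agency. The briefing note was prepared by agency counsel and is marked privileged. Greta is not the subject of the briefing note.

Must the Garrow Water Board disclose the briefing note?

No — exception (b) applies; the Garrow Water Board is not required to disclose the briefing note.

Exception (a) requires that disclosure would reveal the identity of a confidential informant; but the briefing note contains no informant information, so (a) is unavailable.
Exception (b)'s conditions are all satisfied: a written security-exemption finding has been issued; a current Tier A Registration is held. Considering the limiting provisions: (e) is not triggered — Greta is not the subject of the briefing note. So (b) applies.
Exception (c) does not apply: the briefing note has been formally adopted.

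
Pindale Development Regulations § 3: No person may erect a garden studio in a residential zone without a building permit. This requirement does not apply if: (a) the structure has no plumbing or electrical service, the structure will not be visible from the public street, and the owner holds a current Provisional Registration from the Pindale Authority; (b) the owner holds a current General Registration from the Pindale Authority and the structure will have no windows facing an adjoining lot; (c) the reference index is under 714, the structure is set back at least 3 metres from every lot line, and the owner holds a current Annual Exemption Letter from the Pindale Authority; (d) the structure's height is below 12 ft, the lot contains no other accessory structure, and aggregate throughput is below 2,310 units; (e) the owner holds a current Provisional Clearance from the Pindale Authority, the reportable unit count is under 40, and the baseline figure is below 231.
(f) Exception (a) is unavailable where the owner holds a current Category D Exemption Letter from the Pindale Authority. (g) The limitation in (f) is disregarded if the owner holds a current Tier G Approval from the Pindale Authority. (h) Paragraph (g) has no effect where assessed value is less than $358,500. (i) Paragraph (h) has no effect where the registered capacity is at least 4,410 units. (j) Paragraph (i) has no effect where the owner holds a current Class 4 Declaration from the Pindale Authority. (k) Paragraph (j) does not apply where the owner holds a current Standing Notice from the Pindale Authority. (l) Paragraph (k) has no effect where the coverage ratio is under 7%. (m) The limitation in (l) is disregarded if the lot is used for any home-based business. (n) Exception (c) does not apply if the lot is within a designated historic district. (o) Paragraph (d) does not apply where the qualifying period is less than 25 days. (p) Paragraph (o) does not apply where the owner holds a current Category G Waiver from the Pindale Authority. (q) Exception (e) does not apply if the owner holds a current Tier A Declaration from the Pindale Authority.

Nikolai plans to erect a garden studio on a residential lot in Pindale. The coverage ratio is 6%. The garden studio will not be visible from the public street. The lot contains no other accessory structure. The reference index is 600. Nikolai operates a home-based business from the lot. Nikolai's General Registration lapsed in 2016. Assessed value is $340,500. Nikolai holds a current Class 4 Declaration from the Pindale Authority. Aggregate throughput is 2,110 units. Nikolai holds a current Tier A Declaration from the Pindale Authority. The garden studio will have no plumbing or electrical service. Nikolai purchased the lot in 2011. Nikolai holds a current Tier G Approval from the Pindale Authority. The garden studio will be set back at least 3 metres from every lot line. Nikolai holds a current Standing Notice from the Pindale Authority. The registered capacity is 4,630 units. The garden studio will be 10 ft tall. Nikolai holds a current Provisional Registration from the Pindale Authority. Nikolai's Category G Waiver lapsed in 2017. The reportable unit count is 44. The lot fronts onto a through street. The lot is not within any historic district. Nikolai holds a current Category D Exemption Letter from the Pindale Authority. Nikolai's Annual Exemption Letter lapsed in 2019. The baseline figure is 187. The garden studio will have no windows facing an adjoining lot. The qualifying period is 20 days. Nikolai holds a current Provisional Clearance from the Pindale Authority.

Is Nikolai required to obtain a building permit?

Exception (a): there is no plumbing or electrical service; the structure will not be visible from the street; a current Provisional Registration is held — every condition holds. Applying paragraphs (f)–(m): (f) would limit (a) — a current Category D Exemption Letter is held — but (g) sets (f) aside: (g) is engaged — a current Tier G Approval is held. (h) operates (assessed value is $340,500, less than the $358,500 limit), but is displaced by (i): (i) operates against (h): the registered capacity is 4,630 units, meeting the 4,410 units threshold. (j) is triggered (a current Class 4 Declaration is held), but is set aside by (k): (k) is engaged — a current Standing Notice is held. (l) would limit (k) — the coverage ratio is 6%, under the 7% limit — but (m) sets (l) aside: (m) operates against (l): a home-based business operates on the lot. Exception (a) stands.
Exception (b) does not apply: the General Registration is not current.
Exception (c) requires that the owner holds a current Annual Exemption Letter from the Pindale Authority; but the Annual Exemption Letter is not current, so (c) is unavailable.
Exception (d): the structure's height is 10 ft, below the 12 ft limit; the lot has no other accessory structure; aggregate throughput is 2,110 units, below the 2,310 units limit — every condition holds. However, paragraphs (o)–(p) must be considered: (o) is engaged — the qualifying period is 20 days, less than the 25 days limit. (p), which would lift (o), is inapplicable — there is no Category G Waiver in force. (d) is therefore removed.
Exception (e) requires that the reportable unit count is under 40; but the reportable unit count is 44, not under 40, so (e) is unavailable.

No — exception (a) applies; Nikolai does not need a building permit.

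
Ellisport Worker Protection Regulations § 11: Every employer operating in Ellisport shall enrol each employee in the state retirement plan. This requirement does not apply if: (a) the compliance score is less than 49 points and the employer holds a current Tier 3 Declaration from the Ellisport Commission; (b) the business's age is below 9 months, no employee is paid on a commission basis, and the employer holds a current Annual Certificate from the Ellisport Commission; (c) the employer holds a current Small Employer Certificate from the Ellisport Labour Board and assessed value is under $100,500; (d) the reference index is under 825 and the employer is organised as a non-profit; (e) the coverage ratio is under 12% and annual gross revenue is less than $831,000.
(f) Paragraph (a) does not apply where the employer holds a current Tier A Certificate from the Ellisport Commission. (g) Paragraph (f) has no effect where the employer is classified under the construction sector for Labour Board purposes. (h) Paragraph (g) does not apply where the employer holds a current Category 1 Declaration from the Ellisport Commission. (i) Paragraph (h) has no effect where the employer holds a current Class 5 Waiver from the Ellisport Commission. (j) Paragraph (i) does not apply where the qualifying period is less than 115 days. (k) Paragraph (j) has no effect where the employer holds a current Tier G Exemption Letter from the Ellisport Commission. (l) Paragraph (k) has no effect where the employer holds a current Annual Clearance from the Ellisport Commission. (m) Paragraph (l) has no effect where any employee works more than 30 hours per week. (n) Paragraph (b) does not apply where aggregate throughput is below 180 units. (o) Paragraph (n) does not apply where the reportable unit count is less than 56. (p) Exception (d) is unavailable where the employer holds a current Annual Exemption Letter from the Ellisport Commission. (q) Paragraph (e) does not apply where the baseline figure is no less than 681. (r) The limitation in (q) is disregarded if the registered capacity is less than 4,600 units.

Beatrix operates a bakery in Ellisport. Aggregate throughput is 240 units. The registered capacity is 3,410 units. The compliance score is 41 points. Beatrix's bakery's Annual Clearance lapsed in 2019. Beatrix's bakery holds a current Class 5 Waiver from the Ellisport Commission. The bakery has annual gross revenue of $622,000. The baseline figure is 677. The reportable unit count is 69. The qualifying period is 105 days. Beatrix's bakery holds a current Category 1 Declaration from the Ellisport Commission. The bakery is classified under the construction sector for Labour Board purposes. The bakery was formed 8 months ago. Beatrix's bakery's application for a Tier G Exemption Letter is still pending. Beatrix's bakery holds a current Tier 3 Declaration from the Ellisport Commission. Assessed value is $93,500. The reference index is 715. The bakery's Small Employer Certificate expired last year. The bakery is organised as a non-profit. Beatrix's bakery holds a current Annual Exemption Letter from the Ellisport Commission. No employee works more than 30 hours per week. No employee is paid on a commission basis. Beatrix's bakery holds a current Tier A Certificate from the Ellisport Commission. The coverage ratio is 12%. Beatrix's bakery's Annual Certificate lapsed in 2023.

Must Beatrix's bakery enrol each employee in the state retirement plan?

Yes — Beatrix's bakery must enrol each employee in the state retirement plan.

Exception (a): the compliance score is 41 points, less than the 49 points limit; a current Tier 3 Declaration is held — every condition holds. But: (f) operates against (a): a current Tier A Certificate is held. (g) would limit (f) — the bakery is classified under the construction sector — but (h) sets (g) aside: (h) operates against (g): a current Category 1 Declaration is held. (i) applies (a current Class 5 Waiver is held), but yields to (j): (j) operates — the qualifying period is 105 days, less than the 115 days limit. (k) is not engaged (there is no Tier G Exemption Letter in force), so (j) stands. (a) is therefore removed.
Exception (b) fails — the Annual Certificate is not current.
Exception (c) requires that the employer holds a current Small Employer Certificate from the Ellisport Labour Board; but the Small Employer Certificate has expired, so (c) is unavailable.
Exception (d) is satisfied on its face — the reference index is 715, under the 825 limit; the employer is a non-profit. But applying paragraph (p): (p) applies — a current Annual Exemption Letter is held. (d) is therefore removed.
Exception (e) fails — the coverage ratio is 12%, not under 12%.
No exception is made out. Beatrix's bakery falls within the general rule.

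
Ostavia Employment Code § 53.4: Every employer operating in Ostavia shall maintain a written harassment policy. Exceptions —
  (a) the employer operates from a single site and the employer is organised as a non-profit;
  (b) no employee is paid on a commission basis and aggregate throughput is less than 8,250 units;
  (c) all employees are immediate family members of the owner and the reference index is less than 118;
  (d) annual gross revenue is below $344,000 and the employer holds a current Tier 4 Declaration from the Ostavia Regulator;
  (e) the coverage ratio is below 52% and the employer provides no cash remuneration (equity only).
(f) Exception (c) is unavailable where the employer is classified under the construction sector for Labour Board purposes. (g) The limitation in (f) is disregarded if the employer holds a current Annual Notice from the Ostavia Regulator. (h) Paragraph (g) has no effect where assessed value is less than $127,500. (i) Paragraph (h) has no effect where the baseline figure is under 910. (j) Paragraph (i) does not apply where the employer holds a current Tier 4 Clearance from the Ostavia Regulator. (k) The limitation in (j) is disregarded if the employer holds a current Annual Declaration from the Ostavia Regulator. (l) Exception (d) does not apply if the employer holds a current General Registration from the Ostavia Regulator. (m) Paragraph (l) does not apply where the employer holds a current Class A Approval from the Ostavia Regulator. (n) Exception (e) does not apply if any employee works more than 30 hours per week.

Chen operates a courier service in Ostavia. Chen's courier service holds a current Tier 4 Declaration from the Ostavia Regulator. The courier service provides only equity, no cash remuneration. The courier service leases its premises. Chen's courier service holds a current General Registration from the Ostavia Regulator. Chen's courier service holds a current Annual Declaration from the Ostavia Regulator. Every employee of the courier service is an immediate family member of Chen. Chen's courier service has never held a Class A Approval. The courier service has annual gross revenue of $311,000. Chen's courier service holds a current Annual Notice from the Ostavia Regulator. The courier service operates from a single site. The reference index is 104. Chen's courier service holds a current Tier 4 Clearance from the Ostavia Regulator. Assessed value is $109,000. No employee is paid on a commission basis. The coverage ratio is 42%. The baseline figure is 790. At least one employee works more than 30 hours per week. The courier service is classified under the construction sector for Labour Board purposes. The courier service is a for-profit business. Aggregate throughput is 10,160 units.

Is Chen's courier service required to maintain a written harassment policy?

Exception (a) fails — the employer is for-profit.
Exception (b) fails — aggregate throughput is 10,160 units, not less than 8,250 units.
Exception (c)'s conditions are all satisfied: every employee is an immediate family member; the reference index is 104, less than the 118 limit. Applying paragraphs (f)–(k): (f) is triggered (the courier service is classified under the construction sector), but is set aside by (g): (g) operates — a current Annual Notice is held. (h) is engaged (assessed value is $109,000, less than the $127,500 limit), but is displaced by (i): (i) operates against (h): the baseline figure is 790, under the 910 limit. (j) applies (a current Tier 4 Clearance is held), but is displaced by (k): (k) applies — a current Annual Declaration is held. (c) remains available.
All of (d)'s requirements are met (annual gross revenue is $311,000, below the $344,000 limit; a current Tier 4 Declaration is held). However, paragraphs (l)–(m) must be considered: (l) applies — a current General Registration is held. (m) is inapplicable (there is no Class A Approval in force), so (l) stands. Exception (d) does not apply.
All of (e)'s requirements are met (the coverage ratio is 42%, below the 52% limit; remuneration is equity-only). Turning to paragraph (n): (n) operates against (e): at least one employee exceeds 30 hours/week. So (e) is unavailable.

No — exception (c) applies; Chen's courier service is not required to maintain a written harassment policy.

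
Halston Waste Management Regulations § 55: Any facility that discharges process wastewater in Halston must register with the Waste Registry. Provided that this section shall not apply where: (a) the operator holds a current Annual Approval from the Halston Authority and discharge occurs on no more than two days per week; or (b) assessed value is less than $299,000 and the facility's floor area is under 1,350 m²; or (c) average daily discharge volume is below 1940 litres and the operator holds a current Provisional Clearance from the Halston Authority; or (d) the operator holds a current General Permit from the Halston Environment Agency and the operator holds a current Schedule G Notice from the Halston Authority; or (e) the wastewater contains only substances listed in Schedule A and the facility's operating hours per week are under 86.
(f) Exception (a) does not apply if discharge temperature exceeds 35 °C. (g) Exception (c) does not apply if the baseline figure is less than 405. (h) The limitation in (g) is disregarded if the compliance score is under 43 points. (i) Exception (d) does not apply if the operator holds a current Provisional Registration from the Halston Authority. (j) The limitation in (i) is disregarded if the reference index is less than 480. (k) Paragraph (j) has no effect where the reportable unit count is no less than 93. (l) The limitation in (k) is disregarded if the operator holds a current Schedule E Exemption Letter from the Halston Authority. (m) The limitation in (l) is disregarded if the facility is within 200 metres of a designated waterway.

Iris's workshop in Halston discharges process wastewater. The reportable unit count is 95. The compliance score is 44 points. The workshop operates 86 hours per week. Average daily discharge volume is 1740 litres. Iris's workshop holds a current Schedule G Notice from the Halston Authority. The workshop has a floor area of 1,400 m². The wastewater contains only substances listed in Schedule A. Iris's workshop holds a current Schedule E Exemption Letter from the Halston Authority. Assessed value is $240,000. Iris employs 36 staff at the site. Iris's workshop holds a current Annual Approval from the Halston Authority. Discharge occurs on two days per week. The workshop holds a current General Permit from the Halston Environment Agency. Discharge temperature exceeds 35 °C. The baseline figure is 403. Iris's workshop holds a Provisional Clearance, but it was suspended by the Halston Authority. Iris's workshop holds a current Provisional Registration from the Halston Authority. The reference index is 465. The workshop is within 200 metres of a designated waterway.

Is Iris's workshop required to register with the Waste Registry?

All of (a)'s requirements are met (a current Annual Approval is held; discharge occurs on no more than two days per week). But: (f) operates against (a): discharge temperature exceeds 35 °C. Exception (a) does not apply.
Exception (b) fails — the facility's floor area is 1,400 m², not under 1,350 m².
Exception (c) requires that the operator holds a current Provisional Clearance from the Halston Authority; but there is no Provisional Clearance in force, so (c) is unavailable.
Exception (d) is satisfied on its face — a current General Permit is held; a current Schedule G Notice is held. But: (i) is engaged — a current Provisional Registration is held. (j) would limit (i) — the reference index is 465, less than the 480 limit — but (k) sets (j) aside: (k) operates against (j): the reportable unit count is 95, meeting the 93 threshold. (l) is engaged (a current Schedule E Exemption Letter is held), but is set aside by (m): (m) operates against (l): the workshop is within 200 m of a designated waterway. Exception (d) does not apply.
Exception (e) does not apply: the facility's operating hours per week are 86, not under 86.
No exception applies. The general rule governs.

Yes — Iris's workshop must register with the Waste Registry.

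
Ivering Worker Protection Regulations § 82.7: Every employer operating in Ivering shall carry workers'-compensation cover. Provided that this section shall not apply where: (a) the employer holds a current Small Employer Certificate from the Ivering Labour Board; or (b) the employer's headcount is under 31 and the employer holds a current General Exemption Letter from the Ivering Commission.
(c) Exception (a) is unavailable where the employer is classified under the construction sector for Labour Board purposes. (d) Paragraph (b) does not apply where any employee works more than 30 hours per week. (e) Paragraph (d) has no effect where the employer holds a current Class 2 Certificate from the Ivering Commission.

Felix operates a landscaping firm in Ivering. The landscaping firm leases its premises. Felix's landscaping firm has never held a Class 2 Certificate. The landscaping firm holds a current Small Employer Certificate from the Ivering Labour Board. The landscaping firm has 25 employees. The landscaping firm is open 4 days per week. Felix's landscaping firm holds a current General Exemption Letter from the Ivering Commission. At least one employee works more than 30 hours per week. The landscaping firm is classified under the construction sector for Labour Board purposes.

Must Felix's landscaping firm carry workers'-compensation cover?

Exception (a) is satisfied on its face — a current Small Employer Certificate is held. But applying paragraph (c): (c) operates against (a): the landscaping firm is classified under the construction sector. (a) is therefore removed.
Exception (b)'s conditions are all satisfied: the employer's headcount is 25, under the 31 limit; a current General Exemption Letter is held. Turning to paragraphs (d)–(e): (d) operates — at least one employee exceeds 30 hours/week. (e) is not engaged (no current Class 2 Certificate is held), so (d) stands. So (b) is unavailable.
No exception applies. The general rule governs.

Yes — Felix's landscaping firm must carry workers'-compensation cover.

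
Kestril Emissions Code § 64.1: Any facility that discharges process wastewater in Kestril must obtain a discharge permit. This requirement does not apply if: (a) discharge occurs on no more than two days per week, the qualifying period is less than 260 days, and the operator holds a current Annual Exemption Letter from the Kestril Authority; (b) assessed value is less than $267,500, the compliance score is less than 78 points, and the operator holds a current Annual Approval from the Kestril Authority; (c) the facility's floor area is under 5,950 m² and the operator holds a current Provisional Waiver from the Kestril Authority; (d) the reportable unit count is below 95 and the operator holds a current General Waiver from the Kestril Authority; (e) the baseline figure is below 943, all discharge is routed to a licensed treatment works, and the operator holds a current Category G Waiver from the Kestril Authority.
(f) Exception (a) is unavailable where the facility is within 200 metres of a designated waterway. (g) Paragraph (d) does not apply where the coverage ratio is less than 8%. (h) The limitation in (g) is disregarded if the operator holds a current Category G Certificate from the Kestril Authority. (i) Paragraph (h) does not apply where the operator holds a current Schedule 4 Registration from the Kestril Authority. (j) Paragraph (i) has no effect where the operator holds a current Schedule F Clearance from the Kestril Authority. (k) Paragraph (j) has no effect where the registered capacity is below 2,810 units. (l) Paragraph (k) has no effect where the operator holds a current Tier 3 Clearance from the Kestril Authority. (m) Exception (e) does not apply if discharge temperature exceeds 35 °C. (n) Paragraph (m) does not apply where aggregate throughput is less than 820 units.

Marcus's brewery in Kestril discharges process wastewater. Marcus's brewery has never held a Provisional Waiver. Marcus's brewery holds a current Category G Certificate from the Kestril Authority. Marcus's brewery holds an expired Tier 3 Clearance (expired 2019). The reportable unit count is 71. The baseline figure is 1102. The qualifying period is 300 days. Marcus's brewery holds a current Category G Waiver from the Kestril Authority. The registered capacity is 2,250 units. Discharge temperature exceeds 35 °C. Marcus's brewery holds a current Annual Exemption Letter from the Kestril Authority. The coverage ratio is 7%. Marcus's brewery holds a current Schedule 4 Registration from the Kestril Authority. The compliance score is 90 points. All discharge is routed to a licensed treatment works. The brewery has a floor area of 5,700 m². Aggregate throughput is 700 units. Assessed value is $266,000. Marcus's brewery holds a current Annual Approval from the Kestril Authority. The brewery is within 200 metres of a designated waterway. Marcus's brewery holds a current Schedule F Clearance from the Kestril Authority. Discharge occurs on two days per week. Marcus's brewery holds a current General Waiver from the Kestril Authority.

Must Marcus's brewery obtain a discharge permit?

Yes — Marcus's brewery must obtain a discharge permit.

Exception (a) fails — the qualifying period is 300 days, not less than 260 days.
Exception (b) fails — the compliance score is 90 points, not less than 78 points.
Exception (c) requires that the operator holds a current Provisional Waiver from the Kestril Authority; but there is no Provisional Waiver in force, so (c) is unavailable.
All of (d)'s requirements are met (the reportable unit count is 71, below the 95 limit; a current General Waiver is held). But applying paragraphs (g)–(l): (g) is engaged — the coverage ratio is 7%, less than the 8% limit. (h) applies (a current Category G Certificate is held), but is displaced by (i): (i) operates against (h): a current Schedule 4 Registration is held. (j) is triggered (a current Schedule F Clearance is held), but is itself disapplied by (k): (k) operates — the registered capacity is 2,250 units, below the 2,810 units limit. (l), which would lift (k), is not triggered — no current Tier 3 Clearance is held. Exception (d) does not apply.
Exception (e) does not apply: the baseline figure is 1,102, not below 943.
Every exception is unavailable, so the rule governs.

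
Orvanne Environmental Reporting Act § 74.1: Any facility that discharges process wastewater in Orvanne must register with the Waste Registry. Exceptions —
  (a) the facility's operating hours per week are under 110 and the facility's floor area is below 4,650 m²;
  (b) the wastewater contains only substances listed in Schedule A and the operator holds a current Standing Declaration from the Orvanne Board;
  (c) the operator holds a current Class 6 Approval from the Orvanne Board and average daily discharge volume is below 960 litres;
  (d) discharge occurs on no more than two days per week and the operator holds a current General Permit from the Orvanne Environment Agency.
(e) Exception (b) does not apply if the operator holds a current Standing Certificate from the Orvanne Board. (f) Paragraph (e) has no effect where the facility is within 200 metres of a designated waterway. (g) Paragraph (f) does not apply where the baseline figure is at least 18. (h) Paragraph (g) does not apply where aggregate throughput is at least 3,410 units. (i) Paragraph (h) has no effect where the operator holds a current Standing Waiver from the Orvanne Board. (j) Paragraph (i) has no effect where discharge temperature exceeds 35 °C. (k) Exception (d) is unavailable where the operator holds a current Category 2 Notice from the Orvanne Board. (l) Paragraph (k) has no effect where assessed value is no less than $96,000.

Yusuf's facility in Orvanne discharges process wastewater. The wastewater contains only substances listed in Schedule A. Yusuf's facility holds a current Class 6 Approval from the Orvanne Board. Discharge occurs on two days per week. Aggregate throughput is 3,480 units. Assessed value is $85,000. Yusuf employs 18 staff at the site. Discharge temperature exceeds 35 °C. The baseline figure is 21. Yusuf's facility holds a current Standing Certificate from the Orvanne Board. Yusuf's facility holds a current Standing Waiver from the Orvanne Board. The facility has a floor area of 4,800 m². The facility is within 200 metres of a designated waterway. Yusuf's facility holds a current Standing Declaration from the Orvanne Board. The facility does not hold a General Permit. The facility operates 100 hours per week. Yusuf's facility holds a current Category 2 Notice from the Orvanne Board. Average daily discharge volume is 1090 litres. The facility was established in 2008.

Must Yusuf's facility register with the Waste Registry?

Exception (a) requires that the facility's floor area is below 4,650 m²; but the facility's floor area is 4,800 m², not below 4,650 m², so (a) is unavailable.
Exception (b)'s conditions are all satisfied: the wastewater is Schedule-A-only; a current Standing Declaration is held. Applying paragraphs (e)–(j): (e) would limit (b) — a current Standing Certificate is held — but (f) sets (e) aside: (f) operates against (e): the facility is within 200 m of a designated waterway. (g) is engaged (the baseline figure is 21, meeting the 18 threshold), but yields to (h): (h) operates against (g): aggregate throughput is 3,480 units, meeting the 3,410 units threshold. (i) is triggered (a current Standing Waiver is held), but is overridden by (j): (j) applies — discharge temperature exceeds 35 °C. Exception (b) stands.
Exception (c) requires that average daily discharge volume is below 960 litres; but average daily discharge volume is 1090 litres, not below 960 litres, so (c) is unavailable.
Exception (d) requires that the operator holds a current General Permit from the Orvanne Environment Agency; but no General Permit is held, so (d) is unavailable.

No — exception (b) applies; Yusuf's facility is not required to register with the Waste Registry.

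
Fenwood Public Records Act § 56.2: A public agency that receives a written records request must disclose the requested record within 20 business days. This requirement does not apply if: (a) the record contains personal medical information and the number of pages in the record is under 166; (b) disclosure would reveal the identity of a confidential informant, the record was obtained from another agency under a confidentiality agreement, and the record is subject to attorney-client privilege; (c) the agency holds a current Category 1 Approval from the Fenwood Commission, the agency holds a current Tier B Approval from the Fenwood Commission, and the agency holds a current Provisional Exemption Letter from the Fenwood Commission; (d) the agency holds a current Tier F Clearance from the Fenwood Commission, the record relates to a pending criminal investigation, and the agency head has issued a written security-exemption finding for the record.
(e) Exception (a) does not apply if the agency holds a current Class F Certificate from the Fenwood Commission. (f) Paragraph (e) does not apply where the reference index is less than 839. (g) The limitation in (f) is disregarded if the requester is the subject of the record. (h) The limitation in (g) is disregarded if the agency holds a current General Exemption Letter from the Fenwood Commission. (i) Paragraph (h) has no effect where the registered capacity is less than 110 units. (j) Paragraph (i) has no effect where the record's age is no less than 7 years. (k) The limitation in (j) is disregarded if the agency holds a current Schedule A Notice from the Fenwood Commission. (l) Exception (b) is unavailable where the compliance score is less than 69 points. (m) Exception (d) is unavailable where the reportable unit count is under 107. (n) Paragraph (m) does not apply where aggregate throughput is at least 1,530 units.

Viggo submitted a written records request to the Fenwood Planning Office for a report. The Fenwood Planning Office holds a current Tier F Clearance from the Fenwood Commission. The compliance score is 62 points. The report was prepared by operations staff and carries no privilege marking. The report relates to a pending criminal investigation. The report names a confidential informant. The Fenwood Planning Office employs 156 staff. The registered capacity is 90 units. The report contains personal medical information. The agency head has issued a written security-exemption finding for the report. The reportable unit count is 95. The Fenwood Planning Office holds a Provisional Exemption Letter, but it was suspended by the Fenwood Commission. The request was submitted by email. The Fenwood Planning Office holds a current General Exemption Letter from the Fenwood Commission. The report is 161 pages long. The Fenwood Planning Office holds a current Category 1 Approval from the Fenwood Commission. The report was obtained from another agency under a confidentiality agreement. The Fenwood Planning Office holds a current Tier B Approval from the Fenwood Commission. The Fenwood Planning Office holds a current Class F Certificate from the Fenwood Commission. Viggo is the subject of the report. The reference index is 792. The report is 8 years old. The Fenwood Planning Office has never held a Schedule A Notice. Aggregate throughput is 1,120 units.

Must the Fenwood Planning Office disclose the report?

No — exception (a) applies; the Fenwood Planning Office is not required to disclose the report.

Exception (a)'s conditions are all satisfied: the report contains personal medical information; the number of pages in the record is 161, under the 166 limit. Under paragraphs (e)–(k): (e) operates (a current Class F Certificate is held), but yields to (f): (f) operates — the reference index is 792, less than the 839 limit. (g) is triggered (Viggo is the subject of the report), but is overridden by (h): (h) operates against (g): a current General Exemption Letter is held. (i) would limit (h) — the registered capacity is 90 units, less than the 110 units limit — but (j) sets (i) aside: (j) operates against (i): the record's age is 8 years, meeting the 7 years threshold. (k), which would lift (j), is not triggered — there is no Schedule A Notice in force. So (a) applies.
Exception (b) does not apply: the report carries no privilege marking.
Exception (c) requires that the agency holds a current Provisional Exemption Letter from the Fenwood Commission; but there is no Provisional Exemption Letter in force, so (c) is unavailable.
Exception (d) is satisfied on its face — a current Tier F Clearance is held; the report relates to a pending investigation; a written security-exemption finding has been issued. But: (m) operates against (d): the reportable unit count is 95, under the 107 limit. (n), which would lift (m), does not operate here — aggregate throughput is 1,120 units, short of 1,530 units. Exception (d) does not apply.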